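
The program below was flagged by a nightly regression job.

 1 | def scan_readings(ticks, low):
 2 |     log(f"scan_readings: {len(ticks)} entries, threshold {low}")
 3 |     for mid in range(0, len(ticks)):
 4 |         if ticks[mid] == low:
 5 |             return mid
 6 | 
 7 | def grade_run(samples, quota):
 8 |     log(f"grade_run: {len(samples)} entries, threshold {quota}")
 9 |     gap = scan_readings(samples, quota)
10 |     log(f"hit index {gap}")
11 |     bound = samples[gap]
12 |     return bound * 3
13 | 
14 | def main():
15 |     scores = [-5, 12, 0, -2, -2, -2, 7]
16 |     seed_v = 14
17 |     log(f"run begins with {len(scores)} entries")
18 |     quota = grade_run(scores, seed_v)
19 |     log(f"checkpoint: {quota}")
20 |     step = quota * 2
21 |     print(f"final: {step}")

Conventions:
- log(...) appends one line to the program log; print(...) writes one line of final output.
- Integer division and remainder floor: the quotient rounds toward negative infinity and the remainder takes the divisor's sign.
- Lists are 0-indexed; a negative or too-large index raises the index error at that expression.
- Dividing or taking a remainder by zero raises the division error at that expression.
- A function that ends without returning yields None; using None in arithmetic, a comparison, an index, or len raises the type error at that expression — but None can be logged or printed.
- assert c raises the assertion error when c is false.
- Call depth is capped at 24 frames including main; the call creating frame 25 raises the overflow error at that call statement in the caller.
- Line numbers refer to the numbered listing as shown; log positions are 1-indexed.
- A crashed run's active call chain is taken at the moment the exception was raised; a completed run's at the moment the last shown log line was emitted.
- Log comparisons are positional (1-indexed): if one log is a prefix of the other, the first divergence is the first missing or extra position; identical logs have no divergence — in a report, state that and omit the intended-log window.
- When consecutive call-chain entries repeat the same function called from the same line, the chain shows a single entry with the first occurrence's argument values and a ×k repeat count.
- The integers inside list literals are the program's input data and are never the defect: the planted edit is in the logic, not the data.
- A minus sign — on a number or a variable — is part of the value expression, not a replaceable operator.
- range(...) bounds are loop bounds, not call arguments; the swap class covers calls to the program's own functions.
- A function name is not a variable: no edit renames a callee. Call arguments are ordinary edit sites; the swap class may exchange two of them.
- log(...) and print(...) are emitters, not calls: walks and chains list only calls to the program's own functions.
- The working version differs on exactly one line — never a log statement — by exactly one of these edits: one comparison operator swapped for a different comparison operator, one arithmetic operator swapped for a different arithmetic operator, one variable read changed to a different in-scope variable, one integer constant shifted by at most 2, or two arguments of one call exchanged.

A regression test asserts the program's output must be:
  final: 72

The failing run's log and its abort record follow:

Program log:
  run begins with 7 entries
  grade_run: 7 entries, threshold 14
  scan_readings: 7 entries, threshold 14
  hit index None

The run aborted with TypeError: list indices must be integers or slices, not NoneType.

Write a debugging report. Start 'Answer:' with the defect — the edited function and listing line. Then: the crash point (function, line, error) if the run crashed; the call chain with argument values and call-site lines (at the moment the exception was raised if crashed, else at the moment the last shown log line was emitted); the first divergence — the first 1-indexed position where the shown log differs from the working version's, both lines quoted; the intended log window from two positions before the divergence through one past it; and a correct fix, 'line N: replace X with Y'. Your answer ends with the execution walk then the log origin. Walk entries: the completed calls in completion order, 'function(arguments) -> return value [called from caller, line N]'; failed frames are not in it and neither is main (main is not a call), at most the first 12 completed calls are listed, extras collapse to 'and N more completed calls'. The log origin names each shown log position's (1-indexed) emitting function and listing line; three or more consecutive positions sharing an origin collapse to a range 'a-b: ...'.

Answer: the defect is in main at line 16.
Core observation: At log position 2 the runs split — shown 'grade_run: 7 entries, threshold 14', but the working version logs 'grade_run: 7 entries, threshold 12'.
Crash: grade_run, line 11, TypeError.
Call chain: main -> grade_run([-5, 12, 0, -2, -2, -2, 7], 14) (called at line 18).
First divergence: position 2 — the shown line 'grade_run: 7 entries, threshold 14' should read 'grade_run: 7 entries, threshold 12'.
Intended log window:
  1: run begins with 7 entries
  2: grade_run: 7 entries, threshold 12
  3: scan_readings: 7 entries, threshold 12
Execution walk:
  scan_readings([-5, 12, 0, -2, -2, -2, 7], 14) -> None  [called from grade_run, line 9]
Log origin:
  1: emitted by main (line 17)
  2: emitted by grade_run (line 8)
  3: emitted by scan_readings (line 2)
  4: emitted by grade_run (line 10)
A correct fix: line 16: replace `14` with `12`.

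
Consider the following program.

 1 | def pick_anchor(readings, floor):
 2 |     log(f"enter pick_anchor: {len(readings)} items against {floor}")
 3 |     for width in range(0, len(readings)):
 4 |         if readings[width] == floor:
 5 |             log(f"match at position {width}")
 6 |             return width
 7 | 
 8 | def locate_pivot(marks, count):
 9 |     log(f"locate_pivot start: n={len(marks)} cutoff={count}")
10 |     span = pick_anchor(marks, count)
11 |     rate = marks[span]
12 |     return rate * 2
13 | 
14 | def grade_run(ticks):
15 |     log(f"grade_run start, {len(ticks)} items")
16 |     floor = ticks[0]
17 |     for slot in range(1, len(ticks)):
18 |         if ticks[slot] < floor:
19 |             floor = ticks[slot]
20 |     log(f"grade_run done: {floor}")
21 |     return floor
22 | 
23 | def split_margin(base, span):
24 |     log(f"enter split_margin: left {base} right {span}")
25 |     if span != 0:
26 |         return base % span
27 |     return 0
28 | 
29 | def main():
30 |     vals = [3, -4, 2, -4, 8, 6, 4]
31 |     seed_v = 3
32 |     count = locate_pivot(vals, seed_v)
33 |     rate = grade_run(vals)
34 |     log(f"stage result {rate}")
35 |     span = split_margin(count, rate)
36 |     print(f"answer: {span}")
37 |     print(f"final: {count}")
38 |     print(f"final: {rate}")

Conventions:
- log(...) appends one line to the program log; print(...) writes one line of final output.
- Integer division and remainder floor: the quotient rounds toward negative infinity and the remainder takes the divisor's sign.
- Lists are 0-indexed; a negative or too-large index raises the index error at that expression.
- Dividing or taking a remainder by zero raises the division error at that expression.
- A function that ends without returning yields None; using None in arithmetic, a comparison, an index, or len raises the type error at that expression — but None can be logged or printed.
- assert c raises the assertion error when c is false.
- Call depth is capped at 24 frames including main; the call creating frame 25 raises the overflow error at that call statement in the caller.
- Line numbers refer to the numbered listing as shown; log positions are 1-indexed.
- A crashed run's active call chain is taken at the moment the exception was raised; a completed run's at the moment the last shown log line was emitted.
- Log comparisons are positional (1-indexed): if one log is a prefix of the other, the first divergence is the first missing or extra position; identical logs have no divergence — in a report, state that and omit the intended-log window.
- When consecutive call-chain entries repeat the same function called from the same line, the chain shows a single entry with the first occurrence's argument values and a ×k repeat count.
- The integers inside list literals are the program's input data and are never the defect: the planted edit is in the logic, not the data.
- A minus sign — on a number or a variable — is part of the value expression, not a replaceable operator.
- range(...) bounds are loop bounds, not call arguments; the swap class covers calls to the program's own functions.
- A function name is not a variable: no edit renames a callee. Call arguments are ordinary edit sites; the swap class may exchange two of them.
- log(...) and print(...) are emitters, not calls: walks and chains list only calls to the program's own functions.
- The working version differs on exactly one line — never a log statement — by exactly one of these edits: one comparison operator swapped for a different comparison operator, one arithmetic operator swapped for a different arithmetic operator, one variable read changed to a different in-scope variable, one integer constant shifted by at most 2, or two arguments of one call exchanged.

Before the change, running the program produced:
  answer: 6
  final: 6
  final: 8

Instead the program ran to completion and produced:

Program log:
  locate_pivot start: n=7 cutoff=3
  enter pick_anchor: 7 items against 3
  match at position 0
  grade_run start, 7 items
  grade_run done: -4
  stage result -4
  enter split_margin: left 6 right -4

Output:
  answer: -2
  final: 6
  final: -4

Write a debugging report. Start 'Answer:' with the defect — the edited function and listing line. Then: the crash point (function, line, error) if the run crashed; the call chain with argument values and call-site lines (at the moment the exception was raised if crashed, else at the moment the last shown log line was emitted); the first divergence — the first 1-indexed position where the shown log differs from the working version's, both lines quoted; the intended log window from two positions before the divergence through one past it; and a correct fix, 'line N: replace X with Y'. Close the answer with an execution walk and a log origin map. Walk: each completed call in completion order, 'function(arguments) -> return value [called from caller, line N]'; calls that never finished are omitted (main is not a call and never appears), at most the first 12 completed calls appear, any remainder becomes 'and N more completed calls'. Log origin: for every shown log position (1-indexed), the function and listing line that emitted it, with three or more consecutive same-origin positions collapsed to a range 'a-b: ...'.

Answer: the defect is in grade_run at line 18.
Key fact: Position 5 is the first bad log line: 'grade_run done: -4' should read 'grade_run done: 8'.
Call chain: main -> split_margin(6, -4) (called at line 35).
First divergence: position 5 — the shown line 'grade_run done: -4' should read 'grade_run done: 8'.
Intended log window:
  3: match at position 0
  4: grade_run start, 7 items
  5: grade_run done: 8
  6: stage result 8
Execution walk:
  pick_anchor([3, -4, 2, -4, 8, 6, 4], 3) -> 0  [called from locate_pivot, line 10]
  locate_pivot([3, -4, 2, -4, 8, 6, 4], 3) -> 6  [called from main, line 32]
  grade_run([3, -4, 2, -4, 8, 6, 4]) -> -4  [called from main, line 33]
  split_margin(6, -4) -> -2  [called from main, line 35]
Log origins:
  1: logged in locate_pivot at line 9
  2: logged in pick_anchor at line 2
  3: logged in pick_anchor at line 5
  4: logged in grade_run at line 15
  5: logged in grade_run at line 20
  6: logged in main at line 34
  7: logged in split_margin at line 24
A correct fix: line 18: replace `<` with `>`.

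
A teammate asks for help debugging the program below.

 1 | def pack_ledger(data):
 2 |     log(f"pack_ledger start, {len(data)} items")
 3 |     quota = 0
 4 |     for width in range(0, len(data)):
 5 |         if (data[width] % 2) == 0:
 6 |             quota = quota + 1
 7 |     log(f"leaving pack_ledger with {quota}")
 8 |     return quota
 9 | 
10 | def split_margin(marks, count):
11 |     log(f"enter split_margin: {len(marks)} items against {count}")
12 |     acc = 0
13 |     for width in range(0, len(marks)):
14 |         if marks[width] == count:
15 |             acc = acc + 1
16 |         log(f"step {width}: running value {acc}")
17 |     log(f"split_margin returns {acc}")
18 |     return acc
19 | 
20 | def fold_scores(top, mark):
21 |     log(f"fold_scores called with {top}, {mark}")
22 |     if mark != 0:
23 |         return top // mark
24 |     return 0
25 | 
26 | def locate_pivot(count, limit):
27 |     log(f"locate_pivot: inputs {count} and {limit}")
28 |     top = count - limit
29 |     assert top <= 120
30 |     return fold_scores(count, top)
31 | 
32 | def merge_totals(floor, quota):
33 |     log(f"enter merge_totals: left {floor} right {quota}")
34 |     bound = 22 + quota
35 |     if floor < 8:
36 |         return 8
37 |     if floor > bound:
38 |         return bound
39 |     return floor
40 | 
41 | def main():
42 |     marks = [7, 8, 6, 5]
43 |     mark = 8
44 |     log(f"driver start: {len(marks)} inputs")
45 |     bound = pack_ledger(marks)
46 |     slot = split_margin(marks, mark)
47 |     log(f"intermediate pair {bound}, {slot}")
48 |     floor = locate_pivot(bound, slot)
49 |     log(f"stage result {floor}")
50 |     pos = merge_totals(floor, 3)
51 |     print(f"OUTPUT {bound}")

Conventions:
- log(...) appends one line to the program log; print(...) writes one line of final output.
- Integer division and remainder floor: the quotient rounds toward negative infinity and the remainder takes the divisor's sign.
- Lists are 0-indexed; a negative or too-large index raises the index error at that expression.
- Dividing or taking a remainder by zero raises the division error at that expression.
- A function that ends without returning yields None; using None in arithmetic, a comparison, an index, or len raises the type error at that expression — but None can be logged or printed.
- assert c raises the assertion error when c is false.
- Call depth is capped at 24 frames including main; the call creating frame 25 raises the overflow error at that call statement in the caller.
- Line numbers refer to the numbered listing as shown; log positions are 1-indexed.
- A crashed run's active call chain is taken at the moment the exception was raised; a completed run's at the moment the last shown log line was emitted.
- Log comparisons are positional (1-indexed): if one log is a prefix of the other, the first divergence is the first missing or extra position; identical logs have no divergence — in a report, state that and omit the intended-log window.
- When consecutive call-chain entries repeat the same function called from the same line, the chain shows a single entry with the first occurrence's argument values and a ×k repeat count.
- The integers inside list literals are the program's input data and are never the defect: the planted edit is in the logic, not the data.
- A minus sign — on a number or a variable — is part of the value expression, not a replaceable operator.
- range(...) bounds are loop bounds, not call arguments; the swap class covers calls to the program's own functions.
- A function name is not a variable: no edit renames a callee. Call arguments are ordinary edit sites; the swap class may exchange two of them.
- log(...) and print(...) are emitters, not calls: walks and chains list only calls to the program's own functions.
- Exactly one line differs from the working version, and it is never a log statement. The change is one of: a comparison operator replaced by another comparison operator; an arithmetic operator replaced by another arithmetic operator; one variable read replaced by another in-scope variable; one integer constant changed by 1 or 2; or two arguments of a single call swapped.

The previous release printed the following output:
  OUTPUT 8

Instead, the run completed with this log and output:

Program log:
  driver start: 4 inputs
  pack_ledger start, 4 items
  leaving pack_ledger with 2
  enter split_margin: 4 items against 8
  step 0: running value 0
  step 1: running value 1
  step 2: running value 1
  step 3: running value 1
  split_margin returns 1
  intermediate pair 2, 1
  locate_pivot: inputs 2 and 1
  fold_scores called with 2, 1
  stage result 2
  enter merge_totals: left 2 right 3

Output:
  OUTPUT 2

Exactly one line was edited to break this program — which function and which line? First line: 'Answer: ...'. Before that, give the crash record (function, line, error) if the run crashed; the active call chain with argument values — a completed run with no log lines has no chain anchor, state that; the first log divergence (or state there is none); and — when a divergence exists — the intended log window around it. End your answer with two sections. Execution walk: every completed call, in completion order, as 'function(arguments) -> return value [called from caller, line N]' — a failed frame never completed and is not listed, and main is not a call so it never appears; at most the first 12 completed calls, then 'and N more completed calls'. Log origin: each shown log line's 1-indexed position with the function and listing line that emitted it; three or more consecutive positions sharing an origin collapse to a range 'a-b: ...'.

Answer: the defect is in main at line 51.
Key fact: No log line changed; the fault shows up purely in the output.
Call chain: main -> merge_totals(2, 3) (called at line 50).
First divergence: none; the two logs match at every position.
Execution walk:
  pack_ledger([7, 8, 6, 5]) -> 2  [called from main, line 45]
  split_margin([7, 8, 6, 5], 8) -> 1  [called from main, line 46]
  fold_scores(2, 1) -> 2  [called from locate_pivot, line 30]
  locate_pivot(2, 1) -> 2  [called from main, line 48]
  merge_totals(2, 3) -> 8  [called from main, line 50]
Origin of each log line:
  1: emitted by main (line 44)
  2: emitted by pack_ledger (line 2)
  3: emitted by pack_ledger (line 7)
  4: emitted by split_margin (line 11)
  5-8: emitted by split_margin (line 16)
  9: emitted by split_margin (line 17)
  10: emitted by main (line 47)
  11: emitted by locate_pivot (line 27)
  12: emitted by fold_scores (line 21)
  13: emitted by main (line 49)
  14: emitted by merge_totals (line 33)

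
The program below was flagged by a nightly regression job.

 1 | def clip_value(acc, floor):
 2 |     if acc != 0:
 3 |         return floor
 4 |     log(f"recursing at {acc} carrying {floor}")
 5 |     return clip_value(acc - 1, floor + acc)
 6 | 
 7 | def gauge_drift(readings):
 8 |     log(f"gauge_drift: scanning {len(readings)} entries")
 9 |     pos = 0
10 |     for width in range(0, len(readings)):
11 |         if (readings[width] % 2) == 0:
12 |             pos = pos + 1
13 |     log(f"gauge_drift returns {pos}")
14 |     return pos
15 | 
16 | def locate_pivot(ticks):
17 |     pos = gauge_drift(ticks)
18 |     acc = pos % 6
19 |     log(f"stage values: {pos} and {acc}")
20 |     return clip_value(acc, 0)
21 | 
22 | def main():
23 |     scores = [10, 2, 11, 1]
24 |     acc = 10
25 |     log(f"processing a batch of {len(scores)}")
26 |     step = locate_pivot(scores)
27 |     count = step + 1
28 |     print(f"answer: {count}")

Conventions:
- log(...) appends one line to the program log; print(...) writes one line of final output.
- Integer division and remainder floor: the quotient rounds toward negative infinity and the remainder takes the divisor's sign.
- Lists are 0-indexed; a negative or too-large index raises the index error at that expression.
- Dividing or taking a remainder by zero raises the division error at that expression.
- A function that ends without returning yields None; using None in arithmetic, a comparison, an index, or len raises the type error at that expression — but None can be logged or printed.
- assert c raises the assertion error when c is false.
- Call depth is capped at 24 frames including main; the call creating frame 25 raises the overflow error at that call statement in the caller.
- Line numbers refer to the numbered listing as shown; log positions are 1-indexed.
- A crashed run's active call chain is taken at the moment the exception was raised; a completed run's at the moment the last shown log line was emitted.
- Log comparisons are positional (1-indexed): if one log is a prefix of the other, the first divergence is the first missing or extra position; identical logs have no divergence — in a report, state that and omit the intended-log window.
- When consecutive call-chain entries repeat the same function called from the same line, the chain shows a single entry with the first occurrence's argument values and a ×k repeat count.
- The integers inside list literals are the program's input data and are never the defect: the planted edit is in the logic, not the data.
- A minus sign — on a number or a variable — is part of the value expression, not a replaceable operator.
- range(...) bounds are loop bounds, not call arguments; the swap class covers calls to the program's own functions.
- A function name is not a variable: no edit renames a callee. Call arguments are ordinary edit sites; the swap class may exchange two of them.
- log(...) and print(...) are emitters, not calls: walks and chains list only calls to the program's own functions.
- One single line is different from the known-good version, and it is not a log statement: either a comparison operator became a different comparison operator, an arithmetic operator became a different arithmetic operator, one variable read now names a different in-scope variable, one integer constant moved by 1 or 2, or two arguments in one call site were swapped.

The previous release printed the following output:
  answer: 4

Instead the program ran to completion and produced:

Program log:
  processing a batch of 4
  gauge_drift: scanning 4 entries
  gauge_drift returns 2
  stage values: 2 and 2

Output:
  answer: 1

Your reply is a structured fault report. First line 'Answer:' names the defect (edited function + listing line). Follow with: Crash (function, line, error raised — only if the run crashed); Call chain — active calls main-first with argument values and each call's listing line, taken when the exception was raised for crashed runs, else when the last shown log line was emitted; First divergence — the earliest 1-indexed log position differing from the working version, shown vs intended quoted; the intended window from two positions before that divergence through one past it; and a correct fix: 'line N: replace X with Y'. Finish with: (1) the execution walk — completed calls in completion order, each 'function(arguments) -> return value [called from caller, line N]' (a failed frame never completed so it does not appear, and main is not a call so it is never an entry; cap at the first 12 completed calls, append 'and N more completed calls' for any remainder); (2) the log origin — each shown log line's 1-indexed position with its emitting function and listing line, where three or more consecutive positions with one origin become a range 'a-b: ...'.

Answer: the defect is in clip_value at line 2.
Key observation: The log ends early — 4 lines, where the working version next logs 'recursing at 2 carrying 0'.
Call chain: main -> locate_pivot([10, 2, 11, 1]) (called at line 26).
First divergence: position 5 (shown log ended at 4 lines; the working version continues: 'recursing at 2 carrying 0').
Intended log window:
  3: gauge_drift returns 2
  4: stage values: 2 and 2
  5: recursing at 2 carrying 0
  6: recursing at 1 carrying 2
Execution walk:
  gauge_drift([10, 2, 11, 1]) -> 2  [called from locate_pivot, line 17]
  clip_value(2, 0) -> 0  [called from locate_pivot, line 20]
  locate_pivot([10, 2, 11, 1]) -> 0  [called from main, line 26]
Log origins:
  1: from main, line 25
  2: from gauge_drift, line 8
  3: from gauge_drift, line 13
  4: from locate_pivot, line 19
A correct fix: line 2: replace `!=` with `<=`.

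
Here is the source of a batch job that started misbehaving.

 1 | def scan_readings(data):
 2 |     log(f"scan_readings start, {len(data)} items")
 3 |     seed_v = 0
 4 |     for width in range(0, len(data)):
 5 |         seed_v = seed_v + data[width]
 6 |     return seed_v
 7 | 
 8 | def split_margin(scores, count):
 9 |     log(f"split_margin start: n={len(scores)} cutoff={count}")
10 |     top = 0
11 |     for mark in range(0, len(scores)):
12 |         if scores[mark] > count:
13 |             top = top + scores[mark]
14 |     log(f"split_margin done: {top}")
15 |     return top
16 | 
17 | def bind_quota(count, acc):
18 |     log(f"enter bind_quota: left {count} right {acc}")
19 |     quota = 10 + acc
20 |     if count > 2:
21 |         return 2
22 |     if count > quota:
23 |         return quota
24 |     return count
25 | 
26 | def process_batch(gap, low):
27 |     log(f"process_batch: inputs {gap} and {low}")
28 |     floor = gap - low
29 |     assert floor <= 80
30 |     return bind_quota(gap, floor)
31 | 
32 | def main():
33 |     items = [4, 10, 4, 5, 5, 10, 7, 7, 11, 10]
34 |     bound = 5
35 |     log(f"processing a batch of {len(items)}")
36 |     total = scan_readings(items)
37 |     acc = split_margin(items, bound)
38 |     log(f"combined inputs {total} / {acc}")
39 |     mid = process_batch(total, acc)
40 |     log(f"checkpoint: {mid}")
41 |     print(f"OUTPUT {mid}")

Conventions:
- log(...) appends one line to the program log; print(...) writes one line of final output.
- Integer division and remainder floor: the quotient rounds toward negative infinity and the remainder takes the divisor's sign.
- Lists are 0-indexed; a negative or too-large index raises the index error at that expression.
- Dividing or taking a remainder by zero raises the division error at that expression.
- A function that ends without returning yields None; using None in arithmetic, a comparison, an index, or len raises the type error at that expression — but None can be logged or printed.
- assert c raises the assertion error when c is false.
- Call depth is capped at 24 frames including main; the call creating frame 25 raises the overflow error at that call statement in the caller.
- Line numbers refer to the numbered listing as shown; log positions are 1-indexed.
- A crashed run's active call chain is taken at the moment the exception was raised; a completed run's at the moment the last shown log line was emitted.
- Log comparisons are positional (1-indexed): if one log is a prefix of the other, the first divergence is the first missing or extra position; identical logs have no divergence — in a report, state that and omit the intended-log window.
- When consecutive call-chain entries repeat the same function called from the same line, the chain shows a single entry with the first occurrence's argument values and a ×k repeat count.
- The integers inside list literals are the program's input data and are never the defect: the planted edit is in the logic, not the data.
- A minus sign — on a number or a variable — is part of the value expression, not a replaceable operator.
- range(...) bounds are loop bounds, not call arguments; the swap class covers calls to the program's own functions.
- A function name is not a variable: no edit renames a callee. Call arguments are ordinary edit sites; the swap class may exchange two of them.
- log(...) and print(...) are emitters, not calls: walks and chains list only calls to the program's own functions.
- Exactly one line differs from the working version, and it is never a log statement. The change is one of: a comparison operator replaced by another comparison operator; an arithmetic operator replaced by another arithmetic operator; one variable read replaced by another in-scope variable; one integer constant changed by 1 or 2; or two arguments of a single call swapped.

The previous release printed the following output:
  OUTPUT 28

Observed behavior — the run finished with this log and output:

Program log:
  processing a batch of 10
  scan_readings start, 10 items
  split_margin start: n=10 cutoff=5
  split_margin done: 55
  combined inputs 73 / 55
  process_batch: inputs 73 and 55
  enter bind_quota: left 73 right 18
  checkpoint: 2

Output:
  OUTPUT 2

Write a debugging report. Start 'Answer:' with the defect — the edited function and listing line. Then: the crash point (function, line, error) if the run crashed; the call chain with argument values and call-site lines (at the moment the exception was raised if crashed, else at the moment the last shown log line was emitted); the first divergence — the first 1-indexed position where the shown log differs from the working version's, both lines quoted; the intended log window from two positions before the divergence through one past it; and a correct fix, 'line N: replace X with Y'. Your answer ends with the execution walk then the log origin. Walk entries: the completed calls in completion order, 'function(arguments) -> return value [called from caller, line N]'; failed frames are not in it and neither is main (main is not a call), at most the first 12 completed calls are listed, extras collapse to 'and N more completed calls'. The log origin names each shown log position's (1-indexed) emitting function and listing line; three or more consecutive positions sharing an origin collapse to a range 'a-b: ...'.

Answer: the defect is in bind_quota at line 20.
Key fact: Position 8 is the first bad log line: 'checkpoint: 2' should read 'checkpoint: 28'.
Call chain: main.
First divergence: at position 8 the run shows 'checkpoint: 2' where the working version logs 'checkpoint: 28'.
Intended log window:
  6: process_batch: inputs 73 and 55
  7: enter bind_quota: left 73 right 18
  8: checkpoint: 28
Execution walk:
  scan_readings([4, 10, 4, 5, 5, 10, 7, 7, 11, 10]) -> 73  [called from main, line 36]
  split_margin([4, 10, 4, 5, 5, 10, 7, 7, 11, 10], 5) -> 55  [called from main, line 37]
  bind_quota(73, 18) -> 2  [called from process_batch, line 30]
  process_batch(73, 55) -> 2  [called from main, line 39]
Log line origins:
  1: from main, line 35
  2: from scan_readings, line 2
  3: from split_margin, line 9
  4: from split_margin, line 14
  5: from main, line 38
  6: from process_batch, line 27
  7: from bind_quota, line 18
  8: from main, line 40
A correct fix: line 20: replace `>` with `<`.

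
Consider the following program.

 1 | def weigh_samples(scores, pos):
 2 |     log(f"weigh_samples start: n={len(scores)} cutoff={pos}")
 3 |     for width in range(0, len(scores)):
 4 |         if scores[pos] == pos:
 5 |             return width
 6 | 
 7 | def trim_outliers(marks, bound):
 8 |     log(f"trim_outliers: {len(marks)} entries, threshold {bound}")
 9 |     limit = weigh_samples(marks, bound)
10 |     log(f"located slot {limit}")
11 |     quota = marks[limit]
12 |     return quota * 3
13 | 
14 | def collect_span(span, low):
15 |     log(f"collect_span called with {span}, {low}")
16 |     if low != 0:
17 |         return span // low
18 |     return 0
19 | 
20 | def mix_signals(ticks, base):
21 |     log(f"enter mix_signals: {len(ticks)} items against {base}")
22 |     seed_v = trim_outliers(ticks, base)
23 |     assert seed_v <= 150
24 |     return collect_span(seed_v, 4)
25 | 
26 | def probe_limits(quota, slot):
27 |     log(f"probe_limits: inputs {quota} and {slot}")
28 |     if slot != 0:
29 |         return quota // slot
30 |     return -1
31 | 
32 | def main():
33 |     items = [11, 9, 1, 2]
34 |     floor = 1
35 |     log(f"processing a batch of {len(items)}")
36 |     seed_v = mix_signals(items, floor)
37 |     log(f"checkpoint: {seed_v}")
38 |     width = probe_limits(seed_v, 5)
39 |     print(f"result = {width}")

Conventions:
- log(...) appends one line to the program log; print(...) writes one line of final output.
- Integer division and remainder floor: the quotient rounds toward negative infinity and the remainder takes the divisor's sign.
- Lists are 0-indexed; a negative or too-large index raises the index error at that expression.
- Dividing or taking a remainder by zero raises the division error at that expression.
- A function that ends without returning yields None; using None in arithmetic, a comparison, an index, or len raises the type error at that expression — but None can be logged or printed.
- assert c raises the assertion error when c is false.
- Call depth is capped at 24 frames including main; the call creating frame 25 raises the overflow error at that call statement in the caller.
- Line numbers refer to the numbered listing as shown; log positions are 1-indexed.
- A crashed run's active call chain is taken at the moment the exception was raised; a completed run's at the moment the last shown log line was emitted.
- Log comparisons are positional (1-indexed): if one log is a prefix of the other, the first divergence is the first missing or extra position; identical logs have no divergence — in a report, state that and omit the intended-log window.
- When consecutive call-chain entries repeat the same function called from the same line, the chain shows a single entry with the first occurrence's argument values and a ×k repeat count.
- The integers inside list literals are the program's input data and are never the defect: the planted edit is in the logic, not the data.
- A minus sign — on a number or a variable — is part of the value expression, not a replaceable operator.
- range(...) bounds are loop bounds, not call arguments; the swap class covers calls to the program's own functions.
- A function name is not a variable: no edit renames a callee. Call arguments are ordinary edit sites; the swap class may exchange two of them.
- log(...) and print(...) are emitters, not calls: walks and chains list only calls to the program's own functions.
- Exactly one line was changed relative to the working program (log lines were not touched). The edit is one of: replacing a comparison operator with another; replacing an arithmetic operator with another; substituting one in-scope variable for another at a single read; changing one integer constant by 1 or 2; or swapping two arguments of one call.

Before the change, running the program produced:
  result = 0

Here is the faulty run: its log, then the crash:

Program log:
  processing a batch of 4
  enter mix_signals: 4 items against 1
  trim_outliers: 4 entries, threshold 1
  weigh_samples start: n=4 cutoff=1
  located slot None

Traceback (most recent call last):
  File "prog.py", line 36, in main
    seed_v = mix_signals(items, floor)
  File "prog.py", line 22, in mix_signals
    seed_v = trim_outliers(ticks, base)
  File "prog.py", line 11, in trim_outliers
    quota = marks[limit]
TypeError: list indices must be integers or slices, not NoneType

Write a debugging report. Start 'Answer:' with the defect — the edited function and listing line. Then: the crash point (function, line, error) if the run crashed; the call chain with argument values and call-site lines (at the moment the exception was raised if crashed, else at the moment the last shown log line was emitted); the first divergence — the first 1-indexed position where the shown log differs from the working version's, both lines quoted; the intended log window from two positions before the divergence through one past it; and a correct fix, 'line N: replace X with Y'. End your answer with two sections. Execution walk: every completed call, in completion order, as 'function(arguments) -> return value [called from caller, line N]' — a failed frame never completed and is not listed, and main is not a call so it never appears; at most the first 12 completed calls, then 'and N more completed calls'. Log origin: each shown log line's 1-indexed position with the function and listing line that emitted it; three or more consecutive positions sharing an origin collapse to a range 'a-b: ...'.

Answer: the defect is in weigh_samples at line 4.
Key observation: Everything matches until log position 5, which reads 'located slot None' in place of 'located slot 2'.
Crash: trim_outliers, line 11, TypeError.
Call chain: main -> mix_signals([11, 9, 1, 2], 1) (called at line 36) -> trim_outliers([11, 9, 1, 2], 1) (called at line 22).
First divergence: at position 5 the run shows 'located slot None' where the working version logs 'located slot 2'.
Intended log window:
  3: trim_outliers: 4 entries, threshold 1
  4: weigh_samples start: n=4 cutoff=1
  5: located slot 2
  6: collect_span called with 3, 4
Execution walk:
  weigh_samples([11, 9, 1, 2], 1) -> None  [called from trim_outliers, line 9]
Log line origins:
  1 — main, line 35
  2 — mix_signals, line 21
  3 — trim_outliers, line 8
  4 — weigh_samples, line 2
  5 — trim_outliers, line 10
A correct fix: line 4: replace `scores[pos]` with `scores[width]`.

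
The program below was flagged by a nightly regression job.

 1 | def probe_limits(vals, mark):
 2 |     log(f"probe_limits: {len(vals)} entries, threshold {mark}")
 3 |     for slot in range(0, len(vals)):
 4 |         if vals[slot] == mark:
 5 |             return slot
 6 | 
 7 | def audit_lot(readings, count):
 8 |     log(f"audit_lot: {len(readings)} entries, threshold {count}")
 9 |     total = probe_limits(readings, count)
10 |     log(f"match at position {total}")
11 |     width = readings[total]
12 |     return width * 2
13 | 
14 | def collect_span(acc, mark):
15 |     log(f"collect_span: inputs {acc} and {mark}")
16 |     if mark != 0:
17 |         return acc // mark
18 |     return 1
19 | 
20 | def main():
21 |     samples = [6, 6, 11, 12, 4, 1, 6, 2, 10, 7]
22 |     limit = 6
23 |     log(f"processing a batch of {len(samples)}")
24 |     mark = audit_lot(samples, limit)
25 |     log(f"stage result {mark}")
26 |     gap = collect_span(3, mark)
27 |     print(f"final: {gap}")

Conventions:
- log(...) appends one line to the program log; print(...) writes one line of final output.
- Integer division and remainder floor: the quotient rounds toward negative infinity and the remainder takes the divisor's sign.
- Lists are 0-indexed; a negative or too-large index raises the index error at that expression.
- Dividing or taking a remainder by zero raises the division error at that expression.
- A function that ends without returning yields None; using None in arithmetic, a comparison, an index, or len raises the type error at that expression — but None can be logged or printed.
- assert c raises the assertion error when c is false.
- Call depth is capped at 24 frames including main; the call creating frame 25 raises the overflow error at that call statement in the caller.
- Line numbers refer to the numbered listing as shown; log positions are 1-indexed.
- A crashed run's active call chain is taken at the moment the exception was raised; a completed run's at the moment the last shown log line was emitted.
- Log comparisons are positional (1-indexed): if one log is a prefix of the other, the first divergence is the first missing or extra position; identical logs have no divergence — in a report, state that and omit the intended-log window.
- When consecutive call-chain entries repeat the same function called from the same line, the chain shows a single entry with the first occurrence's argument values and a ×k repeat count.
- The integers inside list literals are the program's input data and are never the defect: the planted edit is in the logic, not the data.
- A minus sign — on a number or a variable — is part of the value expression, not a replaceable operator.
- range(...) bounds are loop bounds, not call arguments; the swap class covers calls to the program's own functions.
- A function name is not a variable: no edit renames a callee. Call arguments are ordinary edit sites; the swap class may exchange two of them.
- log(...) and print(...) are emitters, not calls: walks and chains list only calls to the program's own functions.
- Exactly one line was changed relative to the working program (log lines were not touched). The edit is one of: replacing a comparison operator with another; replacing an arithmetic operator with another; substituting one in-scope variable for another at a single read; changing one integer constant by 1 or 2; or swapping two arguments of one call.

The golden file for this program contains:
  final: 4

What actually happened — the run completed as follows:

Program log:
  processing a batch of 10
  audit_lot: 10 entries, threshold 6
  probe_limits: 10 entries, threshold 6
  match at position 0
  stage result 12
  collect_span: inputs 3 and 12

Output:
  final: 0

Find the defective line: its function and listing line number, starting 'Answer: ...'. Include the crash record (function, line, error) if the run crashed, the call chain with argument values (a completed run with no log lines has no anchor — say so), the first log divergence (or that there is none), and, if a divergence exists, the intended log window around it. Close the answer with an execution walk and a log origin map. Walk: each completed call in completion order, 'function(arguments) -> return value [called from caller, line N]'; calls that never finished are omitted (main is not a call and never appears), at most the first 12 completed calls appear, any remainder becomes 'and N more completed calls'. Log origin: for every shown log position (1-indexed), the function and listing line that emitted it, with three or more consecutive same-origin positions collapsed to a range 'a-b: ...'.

Answer: the defect is in main at line 26.
Core observation: Everything matches until log position 6, which reads 'collect_span: inputs 3 and 12' in place of 'collect_span: inputs 12 and 3'.
Call chain: main -> collect_span(3, 12) (called at line 26).
First divergence: position 6; shown 'collect_span: inputs 3 and 12' vs intended 'collect_span: inputs 12 and 3'.
Intended log window:
  4: match at position 0
  5: stage result 12
  6: collect_span: inputs 12 and 3
Execution walk:
  probe_limits([6, 6, 11, 12, 4, 1, 6, 2, 10, 7], 6) -> 0  [called from audit_lot, line 9]
  audit_lot([6, 6, 11, 12, 4, 1, 6, 2, 10, 7], 6) -> 12  [called from main, line 24]
  collect_span(3, 12) -> 0  [called from main, line 26]
Log origin:
  1: emitted by main (line 23)
  2: emitted by audit_lot (line 8)
  3: emitted by probe_limits (line 2)
  4: emitted by audit_lot (line 10)
  5: emitted by main (line 25)
  6: emitted by collect_span (line 15)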